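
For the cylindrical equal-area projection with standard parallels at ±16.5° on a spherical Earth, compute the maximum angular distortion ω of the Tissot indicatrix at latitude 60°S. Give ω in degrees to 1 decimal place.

Cylindrical equal-area (φ₀ = 16.5°): h = cos φ / cos 16.5° along meridians, k = cos 16.5° / cos φ along parallels; h·k = 1.
At 60°: h = 0.5215, k = 1.918; principal scales a = 1.918, b = 0.5215.
sin(ω/2) = (a − b)/(a + b) = 1.396/2.439 = 0.5724, so ω = 2 arcsin(0.5724) ≈ 69.8°.

69.8°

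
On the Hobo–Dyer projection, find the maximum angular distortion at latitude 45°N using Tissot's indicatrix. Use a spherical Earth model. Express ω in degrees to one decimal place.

13.2°

The Hobo–Dyer projection is cylindrical equal-area with φ₀ = 37.5°. For cylindrical equal-area with standard parallel φ₀, h = cos φ / cos φ₀ and k = cos φ₀ / cos φ, so h·k = 1.
At 45°: h = 0.8913, k = 1.122; principal scales a = 1.122, b = 0.8913.
sin(ω/2) = (a − b)/(a + b) = 0.2307/2.013 = 0.1146, so ω = 2 arcsin(0.1146) ≈ 13.2°.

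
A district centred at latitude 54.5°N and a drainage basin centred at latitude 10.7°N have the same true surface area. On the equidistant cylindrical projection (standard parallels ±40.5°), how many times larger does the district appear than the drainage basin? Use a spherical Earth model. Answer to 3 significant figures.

The equidistant cylindrical projection with φ₀ = 40.5° has h = 1 (meridians true) and k = cos φ₀ / cos φ along parallels.
Areal scale at 54.5°: h·k = 1.000 × 1.309 = 1.309.
Areal scale at 10.7°: h·k = 1.000 × 0.7739 = 0.7739.
Ratio = 1.309/0.7739 ≈ 1.69.

1.69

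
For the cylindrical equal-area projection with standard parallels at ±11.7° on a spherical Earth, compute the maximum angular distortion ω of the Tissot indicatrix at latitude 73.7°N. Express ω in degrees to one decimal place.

Cylindrical equal-area (φ₀ = 11.7°): h = cos φ / cos 11.7° along meridians, k = cos 11.7° / cos φ along parallels; h·k = 1.
At 73.7°: h = 0.2866, k = 3.489; principal scales a = 3.489, b = 0.2866.
sin(ω/2) = (a − b)/(a + b) = 3.202/3.776 = 0.8482, so ω = 2 arcsin(0.8482) ≈ 116.0°.

116.0°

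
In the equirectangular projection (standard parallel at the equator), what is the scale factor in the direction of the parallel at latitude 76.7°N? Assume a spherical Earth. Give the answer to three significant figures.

4.35

For the equirectangular projection with φ₀ = 0 (plate carrée), h = 1 along meridians and k = sec φ along parallels.
k = 1/cos 76.7° = 1/0.2300 = 4.347.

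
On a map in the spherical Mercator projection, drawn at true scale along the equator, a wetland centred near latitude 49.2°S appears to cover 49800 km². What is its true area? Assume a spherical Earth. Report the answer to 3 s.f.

21300 km²

Mercator is conformal, so the point scale is isotropic: h = k = sec φ = 1/cos φ.
Areal scale = k² = sec²φ = 1/cos²(49.2°) = 1/0.6534² = 2.342.
True area = apparent / (areal scale) = 49800 / 2.342 ≈ 21300 km².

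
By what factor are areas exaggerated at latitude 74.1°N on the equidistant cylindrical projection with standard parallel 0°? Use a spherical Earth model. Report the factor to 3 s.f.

For the equirectangular projection with φ₀ = 0 (plate carrée), h = 1 along meridians and k = sec φ along parallels.
Areal scale = h·k = 1 × sec φ; at 74.1°, h = 1.000, k = 3.650, so h·k = 3.650.

3.65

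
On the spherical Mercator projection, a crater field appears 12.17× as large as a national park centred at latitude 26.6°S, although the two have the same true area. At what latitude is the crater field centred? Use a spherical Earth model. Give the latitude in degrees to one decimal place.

75.1°

For equal true areas on Mercator, apparent areas scale as sec²φ, so the ratio is cos²φ₂ / cos²φ₁.
cos²φ₂ / cos²φ₁ = 12.17  ⇒  cos φ₁ = cos 26.6° / √12.17 = 0.8942/3.489 = 0.2563.
φ₁ = arccos(0.2563) ≈ 75.1°.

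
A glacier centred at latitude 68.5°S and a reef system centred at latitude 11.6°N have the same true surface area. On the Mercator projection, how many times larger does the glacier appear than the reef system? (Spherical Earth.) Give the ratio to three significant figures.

Mercator areal scale is sec²φ.
At 68.5°: sec²(68.5°) = 1/0.3665² = 7.445.
At 11.6°: sec²(11.6°) = 1/0.9796² = 1.042.
Ratio = 7.445/1.042 = cos²(11.6°)/cos²(68.5°) ≈ 7.14.

7.14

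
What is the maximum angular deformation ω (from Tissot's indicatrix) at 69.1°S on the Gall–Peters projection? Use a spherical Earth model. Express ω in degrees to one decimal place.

The Gall–Peters projection is cylindrical equal-area with φ₀ = 45°. Cylindrical equal-area (φ₀ = 45°): h = cos φ / cos 45° along meridians, k = cos 45° / cos φ along parallels; h·k = 1.
At 69.1°: h = 0.5045, k = 1.982; principal scales a = 1.982, b = 0.5045.
sin(ω/2) = (a − b)/(a + b) = 1.478/2.487 = 0.5942, so ω = 2 arcsin(0.5942) ≈ 72.9°.

72.9°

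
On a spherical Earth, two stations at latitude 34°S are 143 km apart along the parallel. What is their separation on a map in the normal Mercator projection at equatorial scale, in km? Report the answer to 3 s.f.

Mercator is conformal, so the point scale is isotropic: h = k = sec φ = 1/cos φ.
Along the parallel, k = sec 34° = 1/0.8290 = 1.206.
Map distance = 143 × 1.206 ≈ 172 km.

172 km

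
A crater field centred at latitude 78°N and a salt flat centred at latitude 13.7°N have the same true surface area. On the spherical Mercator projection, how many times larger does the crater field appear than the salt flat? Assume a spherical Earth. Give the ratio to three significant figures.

21.8

On Mercator, area is exaggerated by sec²φ = 1/cos²φ.
At 78°: sec²(78°) = 1/0.2079² = 23.13.
At 13.7°: sec²(13.7°) = 1/0.9715² = 1.059.
Ratio = 23.13/1.059 = cos²(13.7°)/cos²(78°) ≈ 21.8.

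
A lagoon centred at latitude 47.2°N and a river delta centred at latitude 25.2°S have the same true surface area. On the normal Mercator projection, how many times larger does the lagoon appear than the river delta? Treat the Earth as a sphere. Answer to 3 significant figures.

1.77

Mercator is conformal with k = sec φ, so areal scale = k² = sec²φ.
At 47.2°: sec²(47.2°) = 1/0.6794² = 2.166.
At 25.2°: sec²(25.2°) = 1/0.9048² = 1.221.
Ratio = 2.166/1.221 = cos²(25.2°)/cos²(47.2°) ≈ 1.77.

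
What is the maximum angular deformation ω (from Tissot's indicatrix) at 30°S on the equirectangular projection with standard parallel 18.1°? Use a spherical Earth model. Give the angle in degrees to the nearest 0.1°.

5.3°

With standard parallel φ₀ = 18.1°, the equirectangular projection gives x = Rλ cos φ₀, y = Rφ, so h = 1 and k = cos 18.1° / cos φ.
At 30°: h = 1.000, k = 1.098; principal scales a = 1.098, b = 1.000.
sin(ω/2) = (a − b)/(a + b) = 0.09756/2.098 = 0.04651, so ω = 2 arcsin(0.04651) ≈ 5.3°.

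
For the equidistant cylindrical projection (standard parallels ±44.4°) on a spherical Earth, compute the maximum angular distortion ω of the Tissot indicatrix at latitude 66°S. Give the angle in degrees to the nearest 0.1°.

31.9°

The equidistant cylindrical projection with φ₀ = 44.4° has h = 1 (meridians true) and k = cos φ₀ / cos φ along parallels.
At 66°: h = 1.000, k = 1.757; principal scales a = 1.757, b = 1.000.
sin(ω/2) = (a − b)/(a + b) = 0.7566/2.757 = 0.2745, so ω = 2 arcsin(0.2745) ≈ 31.9°.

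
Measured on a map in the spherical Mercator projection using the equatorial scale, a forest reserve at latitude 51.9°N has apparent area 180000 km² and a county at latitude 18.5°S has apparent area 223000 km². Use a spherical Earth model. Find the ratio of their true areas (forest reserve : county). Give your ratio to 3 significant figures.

On Mercator the areal scale is sec²φ, so true area = apparent × cos²φ.
True area of forest reserve: 180000 × cos²(51.9°) = 180000 × 0.3807 = 68530 km².
True area of county: 223000 × cos²(18.5°) = 223000 × 0.8993 = 200500 km².
Ratio = 68530 / 200500 ≈ 0.342.

0.342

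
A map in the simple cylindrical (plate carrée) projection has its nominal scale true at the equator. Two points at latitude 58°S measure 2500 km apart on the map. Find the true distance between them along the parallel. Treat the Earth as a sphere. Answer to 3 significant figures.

1320 km

Plate carrée maps x = Rλ, y = Rφ. The meridian scale is h = 1 and the parallel scale is k = 1/cos φ = sec φ.
Along the parallel at 58°, map distances are exaggerated by k = sec 58° = 1.887.
True distance = 2500 / 1.887 = 2500 × cos 58° ≈ 1320 km.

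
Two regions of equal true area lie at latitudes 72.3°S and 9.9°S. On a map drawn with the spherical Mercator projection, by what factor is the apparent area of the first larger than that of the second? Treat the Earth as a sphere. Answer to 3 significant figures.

10.5

Mercator is conformal with k = sec φ, so areal scale = k² = sec²φ.
At 72.3°: sec²(72.3°) = 1/0.3040² = 10.82.
At 9.9°: sec²(9.9°) = 1/0.9851² = 1.030.
Ratio = 10.82/1.030 = cos²(9.9°)/cos²(72.3°) ≈ 10.5.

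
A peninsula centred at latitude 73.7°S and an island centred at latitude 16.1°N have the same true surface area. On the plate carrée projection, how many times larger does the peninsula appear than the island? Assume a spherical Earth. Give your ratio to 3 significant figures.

In the plate carrée (x = Rλ, y = Rφ), meridians are true-scale (h = 1) and parallels are stretched by k = sec φ.
Areal scale at 73.7°: h·k = 1.000 × 3.563 = 3.563.
Areal scale at 16.1°: h·k = 1.000 × 1.041 = 1.041.
Ratio = 3.563/1.041 ≈ 3.42.

3.42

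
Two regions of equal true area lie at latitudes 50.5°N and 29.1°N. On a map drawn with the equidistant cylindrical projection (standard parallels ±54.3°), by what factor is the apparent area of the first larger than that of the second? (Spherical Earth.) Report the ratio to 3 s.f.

1.37

With standard parallel φ₀ = 54.3°, the equirectangular projection gives x = Rλ cos φ₀, y = Rφ, so h = 1 and k = cos 54.3° / cos φ.
Areal scale at 50.5°: h·k = 1.000 × 0.9174 = 0.9174.
Areal scale at 29.1°: h·k = 1.000 × 0.6678 = 0.6678.
Ratio = 0.9174/0.6678 ≈ 1.37.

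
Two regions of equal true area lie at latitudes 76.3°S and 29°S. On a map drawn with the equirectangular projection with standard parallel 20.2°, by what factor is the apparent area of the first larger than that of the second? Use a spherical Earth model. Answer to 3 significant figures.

In the equirectangular projection with standard parallel φ₀ = 20.2° (x = Rλ cos φ₀, y = Rφ), meridians are true-scale (h = 1) and the parallel scale is k = cos φ₀ / cos φ.
Areal scale at 76.3°: h·k = 1.000 × 3.963 = 3.963.
Areal scale at 29°: h·k = 1.000 × 1.073 = 1.073.
Ratio = 3.963/1.073 ≈ 3.69.

3.69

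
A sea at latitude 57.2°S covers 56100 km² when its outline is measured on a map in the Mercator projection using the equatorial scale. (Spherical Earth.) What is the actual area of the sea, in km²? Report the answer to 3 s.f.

16500 km²

For Mercator, h = k = sec φ (a conformal cylindrical projection has a single point scale, 1/cos φ).
Areal scale = k² = sec²φ = 1/cos²(57.2°) = 1/0.5417² = 3.408.
True area = apparent / (areal scale) = 56100 / 3.408 ≈ 16500 km².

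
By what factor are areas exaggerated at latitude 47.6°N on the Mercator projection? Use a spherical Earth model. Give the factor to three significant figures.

2.20

The Mercator projection is conformal; its linear scale factor is the same in every direction and equals sec φ = 1/cos φ.
Areal scale = k² = sec²φ = 1/cos²(47.6°) = 1/0.6743² = 2.199.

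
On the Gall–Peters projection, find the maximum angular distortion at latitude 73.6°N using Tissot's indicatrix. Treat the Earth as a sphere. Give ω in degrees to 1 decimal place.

Gall–Peters is a cylindrical equal-area projection with standard parallels at ±45°. Cylindrical equal-area (φ₀ = 45°): h = cos φ / cos 45° along meridians, k = cos 45° / cos φ along parallels; h·k = 1.
At 73.6°: h = 0.3993, k = 2.504; principal scales a = 2.504, b = 0.3993.
sin(ω/2) = (a − b)/(a + b) = 2.105/2.904 = 0.7250, so ω = 2 arcsin(0.7250) ≈ 92.9°.

92.9°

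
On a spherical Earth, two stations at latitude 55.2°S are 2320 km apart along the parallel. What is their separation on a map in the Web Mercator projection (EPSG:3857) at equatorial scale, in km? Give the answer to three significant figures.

For Mercator, h = k = sec φ (a conformal cylindrical projection has a single point scale, 1/cos φ).
Along the parallel, k = sec 55.2° = 1/0.5707 = 1.752.
Map distance = 2320 × 1.752 ≈ 4070 km.

4070 km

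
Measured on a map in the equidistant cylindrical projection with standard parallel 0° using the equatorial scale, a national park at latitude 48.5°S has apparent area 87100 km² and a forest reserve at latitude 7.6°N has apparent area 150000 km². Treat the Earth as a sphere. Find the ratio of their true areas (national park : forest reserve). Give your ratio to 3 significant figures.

On the plate carrée, areal scale = h·k = 1 × sec φ, so true area = apparent × cos φ.
True area of national park: 87100 × cos(48.5°) = 87100 × 0.6626 = 57710 km².
True area of forest reserve: 150000 × cos(7.6°) = 150000 × 0.9912 = 148700 km².
Ratio = 57710 / 148700 ≈ 0.388.

0.388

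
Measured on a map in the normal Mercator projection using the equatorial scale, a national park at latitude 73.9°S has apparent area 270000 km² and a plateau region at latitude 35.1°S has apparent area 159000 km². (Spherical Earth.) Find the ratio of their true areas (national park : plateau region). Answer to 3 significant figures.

0.195

On Mercator the areal scale is sec²φ, so true area = apparent × cos²φ.
True area of national park: 270000 × cos²(73.9°) = 270000 × 0.07690 = 20760 km².
True area of plateau region: 159000 × cos²(35.1°) = 159000 × 0.6694 = 106400 km².
Ratio = 20760 / 106400 ≈ 0.195.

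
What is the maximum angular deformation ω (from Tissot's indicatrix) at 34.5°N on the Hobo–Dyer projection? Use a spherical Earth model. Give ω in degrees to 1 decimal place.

The Hobo–Dyer projection is cylindrical equal-area with φ₀ = 37.5°. A cylindrical equal-area projection with standard parallel φ₀ has meridian scale h = cos φ / cos φ₀ and parallel scale k = cos φ₀ / cos φ (so areas are preserved, h·k = 1).
At 34.5°: h = 1.039, k = 0.9627; principal scales a = 1.039, b = 0.9627.
sin(ω/2) = (a − b)/(a + b) = 0.07613/2.001 = 0.03804, so ω = 2 arcsin(0.03804) ≈ 4.4°.

4.4°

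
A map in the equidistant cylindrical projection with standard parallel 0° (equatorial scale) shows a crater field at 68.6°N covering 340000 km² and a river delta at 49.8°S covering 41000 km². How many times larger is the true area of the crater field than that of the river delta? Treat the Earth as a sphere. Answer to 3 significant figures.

4.69

On the plate carrée, areal scale = h·k = 1 × sec φ, so true area = apparent × cos φ.
True area of crater field: 340000 × cos(68.6°) = 340000 × 0.3649 = 124100 km².
True area of river delta: 41000 × cos(49.8°) = 41000 × 0.6455 = 26460 km².
Ratio = 124100 / 26460 ≈ 4.69.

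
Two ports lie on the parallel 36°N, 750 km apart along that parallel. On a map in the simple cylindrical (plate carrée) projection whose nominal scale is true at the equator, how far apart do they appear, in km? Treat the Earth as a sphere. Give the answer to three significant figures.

927 km

In the plate carrée (x = Rλ, y = Rφ), meridians are true-scale (h = 1) and parallels are stretched by k = sec φ.
Along the parallel, k = sec 36° = 1/0.8090 = 1.236.
Map distance = 750 × 1.236 ≈ 927 km.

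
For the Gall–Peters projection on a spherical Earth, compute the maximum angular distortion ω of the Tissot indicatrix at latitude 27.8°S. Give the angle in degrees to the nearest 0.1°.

Gall–Peters is a cylindrical equal-area projection with standard parallels at ±45°. A cylindrical equal-area projection with standard parallel φ₀ has meridian scale h = cos φ / cos φ₀ and parallel scale k = cos φ₀ / cos φ (so areas are preserved, h·k = 1).
At 27.8°: h = 1.251, k = 0.7994; principal scales a = 1.251, b = 0.7994.
sin(ω/2) = (a − b)/(a + b) = 0.4516/2.050 = 0.2203, so ω = 2 arcsin(0.2203) ≈ 25.4°.

25.4°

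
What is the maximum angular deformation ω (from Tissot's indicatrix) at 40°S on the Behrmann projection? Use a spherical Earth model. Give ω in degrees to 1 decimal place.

Behrmann is a cylindrical equal-area projection with standard parallels at ±30°. Cylindrical equal-area (φ₀ = 30°): h = cos φ / cos 30° along meridians, k = cos 30° / cos φ along parallels; h·k = 1.
At 40°: h = 0.8846, k = 1.131; principal scales a = 1.131, b = 0.8846.
sin(ω/2) = (a − b)/(a + b) = 0.2460/2.015 = 0.1221, so ω = 2 arcsin(0.1221) ≈ 14.0°.

14.0°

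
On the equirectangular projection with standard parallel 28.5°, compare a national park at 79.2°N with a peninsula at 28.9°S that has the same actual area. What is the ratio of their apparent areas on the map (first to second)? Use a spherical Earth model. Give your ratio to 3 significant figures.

4.67

With standard parallel φ₀ = 28.5°, the equirectangular projection gives x = Rλ cos φ₀, y = Rφ, so h = 1 and k = cos 28.5° / cos φ.
Areal scale at 79.2°: h·k = 1.000 × 4.690 = 4.690.
Areal scale at 28.9°: h·k = 1.000 × 1.004 = 1.004.
Ratio = 4.690/1.004 ≈ 4.67.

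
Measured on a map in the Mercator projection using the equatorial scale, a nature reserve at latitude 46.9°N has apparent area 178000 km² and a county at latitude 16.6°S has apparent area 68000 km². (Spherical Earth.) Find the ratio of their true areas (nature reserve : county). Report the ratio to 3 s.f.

1.33

On Mercator the areal scale is sec²φ, so true area = apparent × cos²φ.
True area of nature reserve: 178000 × cos²(46.9°) = 178000 × 0.4669 = 83100 km².
True area of county: 68000 × cos²(16.6°) = 68000 × 0.9184 = 62450 km².
Ratio = 83100 / 62450 ≈ 1.33.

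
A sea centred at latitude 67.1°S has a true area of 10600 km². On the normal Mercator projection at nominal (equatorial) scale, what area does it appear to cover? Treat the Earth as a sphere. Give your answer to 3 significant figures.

Mercator is conformal, so the point scale is isotropic: h = k = sec φ = 1/cos φ.
Areal scale = k² = sec²φ = 1/cos²(67.1°) = 1/0.3891² = 6.604.
Apparent area = 10600 × 6.604 ≈ 70000 km².

70000 km²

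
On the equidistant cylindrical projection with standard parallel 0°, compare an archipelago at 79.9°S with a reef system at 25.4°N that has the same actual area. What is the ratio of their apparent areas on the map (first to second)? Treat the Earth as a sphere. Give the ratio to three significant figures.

5.15

For the equirectangular projection with φ₀ = 0 (plate carrée), h = 1 along meridians and k = sec φ along parallels.
Areal scale at 79.9°: h·k = 1.000 × 5.702 = 5.702.
Areal scale at 25.4°: h·k = 1.000 × 1.107 = 1.107.
Ratio = 5.702/1.107 ≈ 5.15.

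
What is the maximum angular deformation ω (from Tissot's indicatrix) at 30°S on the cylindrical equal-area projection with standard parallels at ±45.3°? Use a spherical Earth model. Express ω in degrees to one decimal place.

23.7°

For cylindrical equal-area with standard parallel φ₀, h = cos φ / cos φ₀ and k = cos φ₀ / cos φ, so h·k = 1.
At 30°: h = 1.231, k = 0.8122; principal scales a = 1.231, b = 0.8122.
sin(ω/2) = (a − b)/(a + b) = 0.4190/2.043 = 0.2050, so ω = 2 arcsin(0.2050) ≈ 23.7°.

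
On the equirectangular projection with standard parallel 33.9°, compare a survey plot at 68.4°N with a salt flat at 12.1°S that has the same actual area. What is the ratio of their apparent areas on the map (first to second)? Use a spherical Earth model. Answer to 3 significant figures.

2.66

With standard parallel φ₀ = 33.9°, the equirectangular projection gives x = Rλ cos φ₀, y = Rφ, so h = 1 and k = cos 33.9° / cos φ.
Areal scale at 68.4°: h·k = 1.000 × 2.255 = 2.255.
Areal scale at 12.1°: h·k = 1.000 × 0.8489 = 0.8489.
Ratio = 2.255/0.8489 ≈ 2.66.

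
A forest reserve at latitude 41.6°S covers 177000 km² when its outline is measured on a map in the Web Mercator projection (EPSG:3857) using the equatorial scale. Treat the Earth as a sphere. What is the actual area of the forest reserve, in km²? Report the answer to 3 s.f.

99000 km²

For Mercator, h = k = sec φ (a conformal cylindrical projection has a single point scale, 1/cos φ).
Areal scale = k² = sec²φ = 1/cos²(41.6°) = 1/0.7478² = 1.788.
True area = apparent / (areal scale) = 177000 / 1.788 ≈ 99000 km².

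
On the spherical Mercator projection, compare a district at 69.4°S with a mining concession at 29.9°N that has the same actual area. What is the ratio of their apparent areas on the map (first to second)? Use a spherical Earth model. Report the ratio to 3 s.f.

Mercator is conformal with k = sec φ, so areal scale = k² = sec²φ.
At 69.4°: sec²(69.4°) = 1/0.3518² = 8.078.
At 29.9°: sec²(29.9°) = 1/0.8669² = 1.331.
Ratio = 8.078/1.331 = cos²(29.9°)/cos²(69.4°) ≈ 6.07.

6.07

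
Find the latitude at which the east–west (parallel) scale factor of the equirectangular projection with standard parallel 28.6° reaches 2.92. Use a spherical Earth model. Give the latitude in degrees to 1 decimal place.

With standard parallel φ₀ = 28.6°, the equirectangular projection gives x = Rλ cos φ₀, y = Rφ, so h = 1 and k = cos 28.6° / cos φ.
k = cos φ₀ / cos φ = 2.92  ⇒  cos φ = cos 28.6° / 2.92 = 0.3007.
φ = arccos(0.3007) ≈ 72.5°.

72.5°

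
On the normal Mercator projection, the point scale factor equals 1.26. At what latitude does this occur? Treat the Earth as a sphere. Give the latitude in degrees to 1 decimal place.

37.5°

Mercator scale is k = sec φ = 1/cos φ.
1/cos φ = 1.26  ⇒  cos φ = 0.7937  ⇒  φ = arccos(0.7937) ≈ 37.5°.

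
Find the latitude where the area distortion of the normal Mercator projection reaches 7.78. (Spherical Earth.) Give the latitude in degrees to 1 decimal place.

Mercator areal scale is sec²φ.
sec²φ = 7.78  ⇒  cos²φ = 0.1285  ⇒  cos φ = 0.3585.
φ = arccos(0.3585) ≈ 69.0°.

69.0°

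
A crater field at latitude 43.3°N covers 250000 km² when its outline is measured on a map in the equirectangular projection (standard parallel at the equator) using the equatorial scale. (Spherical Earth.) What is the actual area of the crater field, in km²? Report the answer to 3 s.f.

In the plate carrée (x = Rλ, y = Rφ), meridians are true-scale (h = 1) and parallels are stretched by k = sec φ.
Areal scale = h·k = 1 × sec φ; at 43.3°, h = 1.000, k = 1.374, so h·k = 1.374.
True area = apparent / (areal scale) = 250000 / 1.374 ≈ 182000 km².

182000 km²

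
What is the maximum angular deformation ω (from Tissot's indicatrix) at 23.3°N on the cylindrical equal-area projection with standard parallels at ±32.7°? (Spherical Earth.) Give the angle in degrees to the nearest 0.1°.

Cylindrical equal-area (φ₀ = 32.7°): h = cos φ / cos 32.7° along meridians, k = cos 32.7° / cos φ along parallels; h·k = 1.
At 23.3°: h = 1.091, k = 0.9162; principal scales a = 1.091, b = 0.9162.
sin(ω/2) = (a − b)/(a + b) = 0.1752/2.008 = 0.08726, so ω = 2 arcsin(0.08726) ≈ 10.0°.

10.0°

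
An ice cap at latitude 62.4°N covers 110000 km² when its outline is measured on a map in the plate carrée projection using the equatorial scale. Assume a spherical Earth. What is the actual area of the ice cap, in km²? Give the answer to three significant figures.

Plate carrée maps x = Rλ, y = Rφ. The meridian scale is h = 1 and the parallel scale is k = 1/cos φ = sec φ.
Areal scale = h·k = 1 × sec φ; at 62.4°, h = 1.000, k = 2.158, so h·k = 2.158.
True area = apparent / (areal scale) = 110000 / 2.158 ≈ 51000 km².

51000 km²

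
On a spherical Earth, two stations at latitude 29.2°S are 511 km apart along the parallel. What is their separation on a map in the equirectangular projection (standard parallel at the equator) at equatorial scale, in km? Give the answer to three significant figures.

585 km

Plate carrée maps x = Rλ, y = Rφ. The meridian scale is h = 1 and the parallel scale is k = 1/cos φ = sec φ.
Along the parallel, k = sec 29.2° = 1/0.8729 = 1.146.
Map distance = 511 × 1.146 ≈ 585 km.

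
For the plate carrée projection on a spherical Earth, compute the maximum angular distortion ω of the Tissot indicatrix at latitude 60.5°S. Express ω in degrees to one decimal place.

Plate carrée maps x = Rλ, y = Rφ. The meridian scale is h = 1 and the parallel scale is k = 1/cos φ = sec φ.
At 60.5°: h = 1.000, k = 2.031; principal scales a = 2.031, b = 1.000.
sin(ω/2) = (a − b)/(a + b) = 1.031/3.031 = 0.3401, so ω = 2 arcsin(0.3401) ≈ 39.8°.

39.8°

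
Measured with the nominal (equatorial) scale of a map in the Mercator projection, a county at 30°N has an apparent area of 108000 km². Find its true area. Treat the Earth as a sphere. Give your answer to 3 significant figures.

The Mercator projection is conformal; its linear scale factor is the same in every direction and equals sec φ = 1/cos φ.
Areal scale = k² = sec²φ = 1/cos²(30°) = 1/0.8660² = 1.333.
True area = apparent / (areal scale) = 108000 / 1.333 ≈ 81000 km².

81000 km²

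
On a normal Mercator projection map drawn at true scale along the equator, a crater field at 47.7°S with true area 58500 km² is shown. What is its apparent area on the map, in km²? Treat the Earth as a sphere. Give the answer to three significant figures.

Mercator is conformal, so the point scale is isotropic: h = k = sec φ = 1/cos φ.
Areal scale = k² = sec²φ = 1/cos²(47.7°) = 1/0.6730² = 2.208.
Apparent area = 58500 × 2.208 ≈ 129000 km².

129000 km²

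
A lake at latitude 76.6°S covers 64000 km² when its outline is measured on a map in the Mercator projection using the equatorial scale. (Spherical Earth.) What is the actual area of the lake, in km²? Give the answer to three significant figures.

3440 km²

The Mercator projection is conformal; its linear scale factor is the same in every direction and equals sec φ = 1/cos φ.
Areal scale = k² = sec²φ = 1/cos²(76.6°) = 1/0.2317² = 18.62.
True area = apparent / (areal scale) = 64000 / 18.62 ≈ 3440 km².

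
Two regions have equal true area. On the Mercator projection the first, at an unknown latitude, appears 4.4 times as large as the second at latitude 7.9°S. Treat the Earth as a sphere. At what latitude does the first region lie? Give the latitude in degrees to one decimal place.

For equal true areas on Mercator, apparent areas scale as sec²φ, so the ratio is cos²φ₂ / cos²φ₁.
cos²φ₂ / cos²φ₁ = 4.4  ⇒  cos φ₁ = cos 7.9° / √4.4 = 0.9905/2.098 = 0.4722.
φ₁ = arccos(0.4722) ≈ 61.8°.

61.8°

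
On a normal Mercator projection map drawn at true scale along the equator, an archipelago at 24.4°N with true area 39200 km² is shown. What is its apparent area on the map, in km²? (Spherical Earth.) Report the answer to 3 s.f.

47300 km²

For Mercator, h = k = sec φ (a conformal cylindrical projection has a single point scale, 1/cos φ).
Areal scale = k² = sec²φ = 1/cos²(24.4°) = 1/0.9107² = 1.206.
Apparent area = 39200 × 1.206 ≈ 47300 km².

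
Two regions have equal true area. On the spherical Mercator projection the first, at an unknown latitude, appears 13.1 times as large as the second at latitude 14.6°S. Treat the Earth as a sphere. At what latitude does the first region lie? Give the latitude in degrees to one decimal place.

Mercator areal scale is sec²φ, so apparent-area ratio = sec²φ₁ / sec²φ₂ = cos²φ₂ / cos²φ₁.
cos²φ₂ / cos²φ₁ = 13.1  ⇒  cos φ₁ = cos 14.6° / √13.1 = 0.9677/3.619 = 0.2674.
φ₁ = arccos(0.2674) ≈ 74.5°.

74.5°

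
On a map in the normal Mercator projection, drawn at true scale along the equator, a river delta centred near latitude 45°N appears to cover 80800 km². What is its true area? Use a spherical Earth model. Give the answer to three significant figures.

40400 km²

The Mercator projection is conformal; its linear scale factor is the same in every direction and equals sec φ = 1/cos φ.
Areal scale = k² = sec²φ = 1/cos²(45°) = 1/0.7071² = 2.000.
True area = apparent / (areal scale) = 80800 / 2.000 ≈ 40400 km².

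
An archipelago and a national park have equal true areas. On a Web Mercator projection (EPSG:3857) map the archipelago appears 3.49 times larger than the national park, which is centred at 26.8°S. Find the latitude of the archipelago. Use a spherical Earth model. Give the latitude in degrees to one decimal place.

61.5°

For equal true areas on Mercator, apparent areas scale as sec²φ, so the ratio is cos²φ₂ / cos²φ₁.
cos²φ₂ / cos²φ₁ = 3.49  ⇒  cos φ₁ = cos 26.8° / √3.49 = 0.8926/1.868 = 0.4778.
φ₁ = arccos(0.4778) ≈ 61.5°.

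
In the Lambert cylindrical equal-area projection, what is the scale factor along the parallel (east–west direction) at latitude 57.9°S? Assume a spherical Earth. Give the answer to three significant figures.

1.88

The Lambert cylindrical equal-area projection is the cylindrical equal-area projection with its standard parallel at the equator (φ₀ = 0). A cylindrical equal-area projection with standard parallel φ₀ has meridian scale h = cos φ / cos φ₀ and parallel scale k = cos φ₀ / cos φ (so areas are preserved, h·k = 1).
k = cos 0° / cos 57.9° = 1.000/0.5314 = 1.882.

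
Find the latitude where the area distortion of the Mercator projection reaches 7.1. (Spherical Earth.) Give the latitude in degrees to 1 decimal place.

68.0°

Mercator areal scale is sec²φ.
sec²φ = 7.1  ⇒  cos²φ = 0.1408  ⇒  cos φ = 0.3753.
φ = arccos(0.3753) ≈ 68.0°.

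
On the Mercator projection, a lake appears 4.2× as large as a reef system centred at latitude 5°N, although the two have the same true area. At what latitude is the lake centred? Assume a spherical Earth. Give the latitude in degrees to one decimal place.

Mercator areal scale is sec²φ, so apparent-area ratio = sec²φ₁ / sec²φ₂ = cos²φ₂ / cos²φ₁.
cos²φ₂ / cos²φ₁ = 4.2  ⇒  cos φ₁ = cos 5° / √4.2 = 0.9962/2.049 = 0.4861.
φ₁ = arccos(0.4861) ≈ 60.9°.

60.9°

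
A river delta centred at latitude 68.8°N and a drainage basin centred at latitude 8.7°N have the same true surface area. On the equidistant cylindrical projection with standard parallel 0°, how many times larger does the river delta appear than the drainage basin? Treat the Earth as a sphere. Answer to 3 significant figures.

Plate carrée maps x = Rλ, y = Rφ. The meridian scale is h = 1 and the parallel scale is k = 1/cos φ = sec φ.
Areal scale at 68.8°: h·k = 1.000 × 2.765 = 2.765.
Areal scale at 8.7°: h·k = 1.000 × 1.012 = 1.012.
Ratio = 2.765/1.012 ≈ 2.73.

2.73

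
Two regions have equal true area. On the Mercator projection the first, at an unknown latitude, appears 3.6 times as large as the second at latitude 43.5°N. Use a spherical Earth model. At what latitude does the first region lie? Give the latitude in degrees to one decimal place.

For equal true areas on Mercator, apparent areas scale as sec²φ, so the ratio is cos²φ₂ / cos²φ₁.
cos²φ₂ / cos²φ₁ = 3.6  ⇒  cos φ₁ = cos 43.5° / √3.6 = 0.7254/1.897 = 0.3823.
φ₁ = arccos(0.3823) ≈ 67.5°.

67.5°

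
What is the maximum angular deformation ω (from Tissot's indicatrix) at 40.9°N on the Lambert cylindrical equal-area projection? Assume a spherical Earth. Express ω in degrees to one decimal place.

31.7°

The Lambert cylindrical equal-area projection is the cylindrical equal-area projection with its standard parallel at the equator (φ₀ = 0). For cylindrical equal-area with standard parallel φ₀, h = cos φ / cos φ₀ and k = cos φ₀ / cos φ, so h·k = 1.
At 40.9°: h = 0.7559, k = 1.323; principal scales a = 1.323, b = 0.7559.
sin(ω/2) = (a − b)/(a + b) = 0.5672/2.079 = 0.2728, so ω = 2 arcsin(0.2728) ≈ 31.7°.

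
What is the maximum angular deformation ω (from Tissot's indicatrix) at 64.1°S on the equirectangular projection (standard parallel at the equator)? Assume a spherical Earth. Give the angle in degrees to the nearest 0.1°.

Plate carrée maps x = Rλ, y = Rφ. The meridian scale is h = 1 and the parallel scale is k = 1/cos φ = sec φ.
At 64.1°: h = 1.000, k = 2.289; principal scales a = 2.289, b = 1.000.
sin(ω/2) = (a − b)/(a + b) = 1.289/3.289 = 0.3920, so ω = 2 arcsin(0.3920) ≈ 46.2°.

46.2°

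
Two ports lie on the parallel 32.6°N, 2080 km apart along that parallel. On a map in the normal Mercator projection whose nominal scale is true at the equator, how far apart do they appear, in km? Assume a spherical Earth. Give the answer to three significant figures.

2470 km

Mercator is conformal, so the point scale is isotropic: h = k = sec φ = 1/cos φ.
Along the parallel, k = sec 32.6° = 1/0.8425 = 1.187.
Map distance = 2080 × 1.187 ≈ 2470 km.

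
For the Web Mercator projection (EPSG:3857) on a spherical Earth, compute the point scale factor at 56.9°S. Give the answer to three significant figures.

1.83

The Mercator projection is conformal; its linear scale factor is the same in every direction and equals sec φ = 1/cos φ.
k = 1/cos 56.9° = 1/0.5461 = 1.831.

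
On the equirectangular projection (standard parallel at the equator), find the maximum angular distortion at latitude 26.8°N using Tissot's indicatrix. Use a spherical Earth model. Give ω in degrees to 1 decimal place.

Plate carrée maps x = Rλ, y = Rφ. The meridian scale is h = 1 and the parallel scale is k = 1/cos φ = sec φ.
At 26.8°: h = 1.000, k = 1.120; principal scales a = 1.120, b = 1.000.
sin(ω/2) = (a − b)/(a + b) = 0.1203/2.120 = 0.05676, so ω = 2 arcsin(0.05676) ≈ 6.5°.

6.5°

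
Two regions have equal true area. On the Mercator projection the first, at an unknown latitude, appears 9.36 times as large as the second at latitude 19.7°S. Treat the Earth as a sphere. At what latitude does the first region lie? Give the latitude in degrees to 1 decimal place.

72.1°

On Mercator, (apparent₁)/(apparent₂) = sec²φ₁ / sec²φ₂ when true areas are equal.
cos²φ₂ / cos²φ₁ = 9.36  ⇒  cos φ₁ = cos 19.7° / √9.36 = 0.9415/3.059 = 0.3077.
φ₁ = arccos(0.3077) ≈ 72.1°.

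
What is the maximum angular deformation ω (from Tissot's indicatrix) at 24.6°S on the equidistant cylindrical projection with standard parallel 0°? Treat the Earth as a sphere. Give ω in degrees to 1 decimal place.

Plate carrée maps x = Rλ, y = Rφ. The meridian scale is h = 1 and the parallel scale is k = 1/cos φ = sec φ.
At 24.6°: h = 1.000, k = 1.100; principal scales a = 1.100, b = 1.000.
sin(ω/2) = (a − b)/(a + b) = 0.09982/2.100 = 0.04754, so ω = 2 arcsin(0.04754) ≈ 5.4°.

5.4°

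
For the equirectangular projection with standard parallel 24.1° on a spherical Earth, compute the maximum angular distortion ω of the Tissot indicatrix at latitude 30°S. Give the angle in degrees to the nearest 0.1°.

In the equirectangular projection with standard parallel φ₀ = 24.1° (x = Rλ cos φ₀, y = Rφ), meridians are true-scale (h = 1) and the parallel scale is k = cos φ₀ / cos φ.
At 30°: h = 1.000, k = 1.054; principal scales a = 1.054, b = 1.000.
sin(ω/2) = (a − b)/(a + b) = 0.05405/2.054 = 0.02631, so ω = 2 arcsin(0.02631) ≈ 3.0°.

3.0°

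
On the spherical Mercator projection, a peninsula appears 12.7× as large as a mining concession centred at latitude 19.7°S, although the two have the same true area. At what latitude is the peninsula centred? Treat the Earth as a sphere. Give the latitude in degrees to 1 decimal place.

74.7°

On Mercator, (apparent₁)/(apparent₂) = sec²φ₁ / sec²φ₂ when true areas are equal.
cos²φ₂ / cos²φ₁ = 12.7  ⇒  cos φ₁ = cos 19.7° / √12.7 = 0.9415/3.564 = 0.2642.
φ₁ = arccos(0.2642) ≈ 74.7°.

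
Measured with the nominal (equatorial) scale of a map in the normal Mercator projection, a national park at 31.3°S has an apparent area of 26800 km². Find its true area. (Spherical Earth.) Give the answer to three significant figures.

19600 km²

Mercator is conformal, so the point scale is isotropic: h = k = sec φ = 1/cos φ.
Areal scale = k² = sec²φ = 1/cos²(31.3°) = 1/0.8545² = 1.370.
True area = apparent / (areal scale) = 26800 / 1.370 ≈ 19600 km².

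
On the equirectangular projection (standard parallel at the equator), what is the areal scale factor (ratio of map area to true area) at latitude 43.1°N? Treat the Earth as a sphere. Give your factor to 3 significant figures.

1.37

In the plate carrée (x = Rλ, y = Rφ), meridians are true-scale (h = 1) and parallels are stretched by k = sec φ.
Areal scale = h·k = 1 × sec φ; at 43.1°, h = 1.000, k = 1.370, so h·k = 1.370.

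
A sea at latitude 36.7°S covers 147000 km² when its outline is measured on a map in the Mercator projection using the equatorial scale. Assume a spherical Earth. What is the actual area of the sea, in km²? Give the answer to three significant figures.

For Mercator, h = k = sec φ (a conformal cylindrical projection has a single point scale, 1/cos φ).
Areal scale = k² = sec²φ = 1/cos²(36.7°) = 1/0.8018² = 1.556.
True area = apparent / (areal scale) = 147000 / 1.556 ≈ 94500 km².

94500 km²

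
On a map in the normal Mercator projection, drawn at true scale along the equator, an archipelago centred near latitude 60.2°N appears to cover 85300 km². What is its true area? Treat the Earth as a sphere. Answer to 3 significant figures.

21100 km²

Mercator is conformal, so the point scale is isotropic: h = k = sec φ = 1/cos φ.
Areal scale = k² = sec²φ = 1/cos²(60.2°) = 1/0.4970² = 4.049.
True area = apparent / (areal scale) = 85300 / 4.049 ≈ 21100 km².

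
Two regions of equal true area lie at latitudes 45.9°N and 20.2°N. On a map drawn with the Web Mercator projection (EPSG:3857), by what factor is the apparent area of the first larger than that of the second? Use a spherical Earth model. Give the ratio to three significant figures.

1.82

Mercator areal scale is sec²φ.
At 45.9°: sec²(45.9°) = 1/0.6959² = 2.065.
At 20.2°: sec²(20.2°) = 1/0.9385² = 1.135.
Ratio = 2.065/1.135 = cos²(20.2°)/cos²(45.9°) ≈ 1.82.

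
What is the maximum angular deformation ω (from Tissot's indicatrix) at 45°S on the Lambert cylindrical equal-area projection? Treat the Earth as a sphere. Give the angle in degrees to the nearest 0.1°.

The Lambert cylindrical equal-area projection is the cylindrical equal-area projection with its standard parallel at the equator (φ₀ = 0). For cylindrical equal-area with standard parallel φ₀, h = cos φ / cos φ₀ and k = cos φ₀ / cos φ, so h·k = 1.
At 45°: h = 0.7071, k = 1.414; principal scales a = 1.414, b = 0.7071.
sin(ω/2) = (a − b)/(a + b) = 0.7071/2.121 = 0.3333, so ω = 2 arcsin(0.3333) ≈ 38.9°.

38.9°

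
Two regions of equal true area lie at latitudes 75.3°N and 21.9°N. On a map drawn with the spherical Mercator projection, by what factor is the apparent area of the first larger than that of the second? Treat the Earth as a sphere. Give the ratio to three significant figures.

On Mercator, area is exaggerated by sec²φ = 1/cos²φ.
At 75.3°: sec²(75.3°) = 1/0.2538² = 15.53.
At 21.9°: sec²(21.9°) = 1/0.9278² = 1.162.
Ratio = 15.53/1.162 = cos²(21.9°)/cos²(75.3°) ≈ 13.4.

13.4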